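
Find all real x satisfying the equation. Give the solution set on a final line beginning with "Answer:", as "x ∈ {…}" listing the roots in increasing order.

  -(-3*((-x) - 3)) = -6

Step 1. [-(-3*((-x) - 3)) = -6] leading − — multiply by −1. So neg: -3*((-x) - 3) = 6.
Step 2. [-3*((-x) - 3) = 6] -3·(inner) — divide through by -3, so div: (-x) - 3 = -2.
Step 3. [(-x) - 3 = -2] add 3: x sits inside (… - 3). So sub: -x = 1.
Step 4. [-x = 1] flip signs both sides. So neg: x = -1.

Answer: x ∈ {-1}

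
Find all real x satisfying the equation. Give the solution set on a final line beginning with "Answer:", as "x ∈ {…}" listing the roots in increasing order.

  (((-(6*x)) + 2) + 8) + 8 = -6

Step 1. [(((-(6*x)) + 2) + 8) + 8 = -6] 8 comes off first (subtract 8) ⇒ sub: ((-(6*x)) + 2) + 8 = -14.
Step 2. [((-(6*x)) + 2) + 8 = -14] 8 comes off first (subtract 8), so sub: (-(6*x)) + 2 = -22.
Step 3. [(-(6*x)) + 2 = -22] subtract 2: x sits inside (… + 2) ⇒ sub: -(6*x) = -24.
Step 4. [-(6*x) = -24] leading − — multiply by −1, so neg: 6*x = 24.
Step 5. [6*x = 24] 6 out front; divide by 6. So div: x = 4.

Answer: x ∈ {4}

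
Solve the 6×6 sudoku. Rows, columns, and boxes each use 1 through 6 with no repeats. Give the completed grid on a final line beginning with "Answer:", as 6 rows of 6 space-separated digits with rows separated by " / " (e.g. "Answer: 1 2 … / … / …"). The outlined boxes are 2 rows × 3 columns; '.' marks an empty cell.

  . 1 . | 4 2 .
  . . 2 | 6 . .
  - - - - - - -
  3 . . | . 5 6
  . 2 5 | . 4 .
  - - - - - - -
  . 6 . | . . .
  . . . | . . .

Step 1. [r3c4∈{1,2}] row 3 places 2 nowhere but r3c4, so r3c4=2.
Step 2. [r3c3∈{1,4}] across row 3, 1 lands solely at r3c3 ⇒ r3c3=1.
Step 3. [r6c5∈{1,3,6}] in row 6, 6 fits only at r6c5, so r6c5=6.
Step 4. [r1c3∈{3,6}] across col 3, 6 lands solely at r1c3. So r1c3=6.
Step 5. [r1c6∈{3,5}] in row 1, 3 fits only at r1c6. So r1c6=3.
Step 6. [r2c6∈{1,5}] r2c6 is the only open cell in box 2 admitting 5. So r2c6=5.
Step 7. [r6c2∈{3,4,5}] 5 has one home in col 2: r6c2, so r6c2=5.
Step 8. [r5c5∈{1,3}] 3 has one home in col 5: r5c5. So r5c5=3.
Step 9. [r6c4∈{1}] r6c4's peers cover all but 1, so r6c4=1.
Step 10. [r5c3∈{4}] only 4 remains possible at r5c3, so r5c3=4.
Step 11. [r5c6∈{2}] r5c6's peers cover all but 2, so r5c6=2.
Step 12. [r3c2∈{4}] only 4 remains possible at r3c2 ⇒ r3c2=4.
Step 13. [r6c1∈{2}] r6c1 has the single candidate 2. So r6c1=2.
Step 14. [r6c3∈{3}] nothing but 3 survives at r6c3, so r6c3=3.
Step 15. [r2c1∈{4}] r2c1 is down to just 4. So r2c1=4.
Step 16. [r2c2∈{3}] r2c2 is down to just 3 ⇒ r2c2=3.
Step 17. [r1c1∈{5}] r1c1 is down to just 5 ⇒ r1c1=5.
Step 18. [r5c4∈{5}] r5c4 is down to just 5 ⇒ r5c4=5.
Step 19. [r4c6∈{1}] nothing but 1 survives at r4c6, so r4c6=1.
Step 20. [r4c1∈{6}] r4c1's peers cover all but 6. So r4c1=6.
Step 21. [r2c5∈{1}] nothing but 1 survives at r2c5, so r2c5=1.
Step 22. [r6c6∈{4}] only 4 remains possible at r6c6. So r6c6=4.
Step 23. [r4c4∈{3}] r4c4 is down to just 3. So r4c4=3.
Step 24. [r5c1∈{1}] nothing but 1 survives at r5c1. So r5c1=1.

Answer: 5 1 6 4 2 3 / 4 3 2 6 1 5 / 3 4 1 2 5 6 / 6 2 5 3 4 1 / 1 6 4 5 3 2 / 2 5 3 1 6 4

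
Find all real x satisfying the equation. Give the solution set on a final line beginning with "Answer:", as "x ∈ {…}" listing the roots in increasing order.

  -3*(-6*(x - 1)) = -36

Step 1. [-3*(-6*(x - 1)) = -36] leading coefficient -3: divide by -3, so div: -6*(x - 1) = 12.
Step 2. [-6*(x - 1) = 12] -6 out front; divide by -6 ⇒ div: x - 1 = -2.
Step 3. [x - 1 = -2] peel the -1: add 1 from each side, so sub: x = -1.

Answer: x ∈ {-1}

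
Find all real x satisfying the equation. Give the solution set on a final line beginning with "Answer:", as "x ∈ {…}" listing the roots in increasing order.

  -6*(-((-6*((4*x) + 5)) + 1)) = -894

Step 1. [-6*(-((-6*((4*x) + 5)) + 1)) = -894] -6 out front; divide by -6, so div: -((-6*((4*x) + 5)) + 1) = 149.
Step 2. [-((-6*((4*x) + 5)) + 1) = 149] flip signs both sides, so neg: (-6*((4*x) + 5)) + 1 = -149.
Step 3. [(-6*((4*x) + 5)) + 1 = -149] peel the +1: subtract 1 from each side, so sub: -6*((4*x) + 5) = -150.
Step 4. [-6*((4*x) + 5) = -150] LHS = -6·(…); ÷-6 both sides, so div: (4*x) + 5 = 25.
Step 5. [(4*x) + 5 = 25] the outer +5 inverts by subtracting 5. So sub: 4*x = 20.
Step 6. [4*x = 20] 4 out front; divide by 4 ⇒ div: x = 5.

Answer: x ∈ {5}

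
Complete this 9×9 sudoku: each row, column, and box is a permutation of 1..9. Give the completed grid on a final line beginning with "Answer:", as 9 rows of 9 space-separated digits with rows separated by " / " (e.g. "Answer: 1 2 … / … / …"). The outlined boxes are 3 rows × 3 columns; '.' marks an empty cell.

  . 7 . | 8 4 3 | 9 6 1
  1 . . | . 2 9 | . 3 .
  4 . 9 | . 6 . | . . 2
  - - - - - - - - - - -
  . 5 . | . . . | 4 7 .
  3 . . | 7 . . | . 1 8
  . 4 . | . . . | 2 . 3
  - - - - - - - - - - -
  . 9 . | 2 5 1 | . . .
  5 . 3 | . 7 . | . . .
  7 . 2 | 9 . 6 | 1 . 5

Step 1. [r5c3∈{6}] only 6 remains possible at r5c3 ⇒ r5c3=6.
Step 2. [r9c2∈{8}] r9c2's peers cover all but 8. So r9c2=8.
Step 3. [r8c6∈{4,8}] r8c6 is the only open cell in box 8 admitting 8, so r8c6=8.
Step 4. [r2c4∈{5}] nothing but 5 survives at r2c4 ⇒ r2c4=5.
Step 5. [r9c8∈{4}] r9c8 has the single candidate 4. So r9c8=4.
Step 6. [r4c9∈{6,9}] 6 has one home in box 6: r4c9. So r4c9=6.
Step 7. [r6c8∈{5,9}] in box 6, 9 fits only at r6c8. So r6c8=9.
Step 8. [r6c1∈{8}] nothing but 8 survives at r6c1 ⇒ r6c1=8.
Step 9. [r6c5∈{1}] nothing but 1 survives at r6c5. So r6c5=1.
Step 10. [r7c7∈{3,6,7,8}] 3 has one home in row 7: r7c7 ⇒ r7c7=3.
Step 11. [r5c7∈{5}] nothing but 5 survives at r5c7. So r5c7=5.
Step 12. [r4c6∈{2}] nothing but 2 survives at r4c6, so r4c6=2.
Step 13. [r4c5∈{3,8,9}] in row 4, 8 fits only at r4c5 ⇒ r4c5=8.
Step 14. [r7c8∈{8}] r7c8 has the single candidate 8, so r7c8=8.
Step 15. [r3c7∈{7,8}] across row 3, 8 lands solely at r3c7, so r3c7=8.
Step 16. [r2c7∈{7}] only 7 remains possible at r2c7 ⇒ r2c7=7.
Step 17. [r8c7∈{6}] r8c7 has the single candidate 6, so r8c7=6.
Step 18. [r8c9∈{9}] r8c9 is down to just 9. So r8c9=9.
Step 19. [r2c9∈{4}] r2c9 has the single candidate 4, so r2c9=4.
Step 20. [r4c3∈{1}] r4c3's peers cover all but 1. So r4c3=1.
Step 21. [r7c1∈{6}] r7c1 has the single candidate 6 ⇒ r7c1=6.
Step 22. [r2c2∈{6}] only 6 remains possible at r2c2, so r2c2=6.
Step 23. [r2c3∈{8}] r2c3 is down to just 8. So r2c3=8.
Step 24. [r4c1∈{9}] only 9 remains possible at r4c1, so r4c1=9.
Step 25. [r1c3∈{5}] r1c3 is down to just 5. So r1c3=5.
Step 26. [r8c4∈{4}] only 4 remains possible at r8c4. So r8c4=4.
Step 27. [r1c1∈{2}] r1c1 has the single candidate 2 ⇒ r1c1=2.
Step 28. [r8c8∈{2}] only 2 remains possible at r8c8, so r8c8=2.
Step 29. [r3c8∈{5}] r3c8 is down to just 5, so r3c8=5.
Step 30. [r5c2∈{2}] only 2 remains possible at r5c2, so r5c2=2.
Step 31. [r6c3∈{7}] r6c3's peers cover all but 7, so r6c3=7.
Step 32. [r5c5∈{9}] r5c5's peers cover all but 9, so r5c5=9.
Step 33. [r5c6∈{4}] r5c6 is down to just 4, so r5c6=4.
Step 34. [r8c2∈{1}] r8c2's peers cover all but 1, so r8c2=1.
Step 35. [r7c9∈{7}] r7c9 has the single candidate 7 ⇒ r7c9=7.
Step 36. [r7c3∈{4}] only 4 remains possible at r7c3. So r7c3=4.
Step 37. [r4c4∈{3}] only 3 remains possible at r4c4. So r4c4=3.
Step 38. [r3c6∈{7}] only 7 remains possible at r3c6, so r3c6=7.
Step 39. [r6c6∈{5}] nothing but 5 survives at r6c6 ⇒ r6c6=5.
Step 40. [r3c2∈{3}] r3c2's peers cover all but 3. So r3c2=3.
Step 41. [r9c5∈{3}] only 3 remains possible at r9c5. So r9c5=3.
Step 42. [r3c4∈{1}] only 1 remains possible at r3c4 ⇒ r3c4=1.
Step 43. [r6c4∈{6}] r6c4's peers cover all but 6. So r6c4=6.

Answer: 2 7 5 8 4 3 9 6 1 / 1 6 8 5 2 9 7 3 4 / 4 3 9 1 6 7 8 5 2 / 9 5 1 3 8 2 4 7 6 / 3 2 6 7 9 4 5 1 8 / 8 4 7 6 1 5 2 9 3 / 6 9 4 2 5 1 3 8 7 / 5 1 3 4 7 8 6 2 9 / 7 8 2 9 3 6 1 4 5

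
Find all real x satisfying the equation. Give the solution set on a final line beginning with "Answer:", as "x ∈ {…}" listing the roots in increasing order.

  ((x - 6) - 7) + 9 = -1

Step 1. [((x - 6) - 7) + 9 = -1] peel the +9: subtract 9 from each side ⇒ sub: (x - 6) - 7 = -10.
Step 2. [(x - 6) - 7 = -10] -7 is outermost — add 7 both sides, so sub: x - 6 = -3.
Step 3. [x - 6 = -3] peel the -6: add 6 from each side, so sub: x = 3.

Answer: x ∈ {3}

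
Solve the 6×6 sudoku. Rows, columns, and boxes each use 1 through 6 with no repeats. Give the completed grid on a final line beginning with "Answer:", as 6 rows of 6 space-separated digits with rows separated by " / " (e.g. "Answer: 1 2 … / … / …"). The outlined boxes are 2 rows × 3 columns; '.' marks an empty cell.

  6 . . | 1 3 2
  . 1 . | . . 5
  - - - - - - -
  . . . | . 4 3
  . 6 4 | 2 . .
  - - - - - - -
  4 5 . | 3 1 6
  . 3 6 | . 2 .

Step 1. [r3c3∈{1,2,5}] in col 3, 1 fits only at r3c3. So r3c3=1.
Step 2. [r4c5∈{5}] only 5 remains possible at r4c5. So r4c5=5.
Step 3. [r2c4∈{4,6}] r2c4 is the only open cell in row 2 admitting 4. So r2c4=4.
Step 4. [r2c3∈{2,3}] 3 has one home in col 3: r2c3, so r2c3=3.
Step 5. [r2c1∈{2}] r2c1 is down to just 2, so r2c1=2.
Step 6. [r3c2∈{2}] only 2 remains possible at r3c2 ⇒ r3c2=2.
Step 7. [r6c6∈{4}] only 4 remains possible at r6c6 ⇒ r6c6=4.
Step 8. [r1c2∈{4}] r1c2 is down to just 4. So r1c2=4.
Step 9. [r5c3∈{2}] only 2 remains possible at r5c3. So r5c3=2.
Step 10. [r6c1∈{1}] only 1 remains possible at r6c1, so r6c1=1.
Step 11. [r2c5∈{6}] r2c5 is down to just 6. So r2c5=6.
Step 12. [r4c1∈{3}] r4c1's peers cover all but 3, so r4c1=3.
Step 13. [r1c3∈{5}] r1c3's peers cover all but 5, so r1c3=5.
Step 14. [r4c6∈{1}] r4c6's peers cover all but 1 ⇒ r4c6=1.
Step 15. [r6c4∈{5}] r6c4 has the single candidate 5, so r6c4=5.
Step 16. [r3c4∈{6}] r3c4's peers cover all but 6, so r3c4=6.
Step 17. [r3c1∈{5}] r3c1 is down to just 5, so r3c1=5.

Answer: 6 4 5 1 3 2 / 2 1 3 4 6 5 / 5 2 1 6 4 3 / 3 6 4 2 5 1 / 4 5 2 3 1 6 / 1 3 6 5 2 4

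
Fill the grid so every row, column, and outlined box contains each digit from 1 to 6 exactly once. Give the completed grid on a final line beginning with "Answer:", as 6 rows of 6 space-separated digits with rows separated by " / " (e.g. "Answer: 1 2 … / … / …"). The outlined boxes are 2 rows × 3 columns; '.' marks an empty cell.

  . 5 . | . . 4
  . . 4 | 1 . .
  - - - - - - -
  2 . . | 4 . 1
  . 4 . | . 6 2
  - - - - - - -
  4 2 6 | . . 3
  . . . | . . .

Step 1. [r2c5∈{2,3,5}] 2 has one home in row 2: r2c5 ⇒ r2c5=2.
Step 2. [r5c4∈{5}] r5c4 has the single candidate 5, so r5c4=5.
Step 3. [r1c5∈{3}] only 3 remains possible at r1c5 ⇒ r1c5=3.
Step 4. [r6c2∈{1,3}] r6c2 is the only open cell in col 2 admitting 1, so r6c2=1.
Step 5. [r1c4∈{6}] r1c4 is down to just 6. So r1c4=6.
Step 6. [r2c1∈{3,6}] across col 1, 6 lands solely at r2c1. So r2c1=6.
Step 7. [r1c1∈{1}] r1c1 is down to just 1, so r1c1=1.
Step 8. [r4c4∈{3}] r4c4's peers cover all but 3 ⇒ r4c4=3.
Step 9. [r4c1∈{5}] r4c1 is down to just 5. So r4c1=5.
Step 10. [r3c3∈{3}] r3c3 is down to just 3 ⇒ r3c3=3.
Step 11. [r6c3∈{5}] r6c3 is down to just 5, so r6c3=5.
Step 12. [r1c3∈{2}] only 2 remains possible at r1c3. So r1c3=2.
Step 13. [r6c6∈{6}] nothing but 6 survives at r6c6, so r6c6=6.
Step 14. [r3c5∈{5}] r3c5 has the single candidate 5. So r3c5=5.
Step 15. [r5c5∈{1}] only 1 remains possible at r5c5 ⇒ r5c5=1.
Step 16. [r6c5∈{4}] only 4 remains possible at r6c5 ⇒ r6c5=4.
Step 17. [r2c6∈{5}] r2c6 has the single candidate 5 ⇒ r2c6=5.
Step 18. [r6c1∈{3}] only 3 remains possible at r6c1, so r6c1=3.
Step 19. [r2c2∈{3}] r2c2's peers cover all but 3, so r2c2=3.
Step 20. [r3c2∈{6}] r3c2 has the single candidate 6, so r3c2=6.
Step 21. [r4c3∈{1}] r4c3 has the single candidate 1, so r4c3=1.
Step 22. [r6c4∈{2}] nothing but 2 survives at r6c4, so r6c4=2.

Answer: 1 5 2 6 3 4 / 6 3 4 1 2 5 / 2 6 3 4 5 1 / 5 4 1 3 6 2 / 4 2 6 5 1 3 / 3 1 5 2 4 6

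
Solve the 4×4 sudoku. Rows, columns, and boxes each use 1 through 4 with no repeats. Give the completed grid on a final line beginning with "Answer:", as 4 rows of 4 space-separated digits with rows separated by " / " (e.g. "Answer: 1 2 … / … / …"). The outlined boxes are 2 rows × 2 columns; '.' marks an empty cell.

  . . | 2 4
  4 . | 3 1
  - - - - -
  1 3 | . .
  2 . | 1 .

Step 1. [r3c3∈{4}] only 4 remains possible at r3c3, so r3c3=4.
Step 2. [r1c1∈{3}] r1c1's peers cover all but 3. So r1c1=3.
Step 3. [r4c2∈{4}] only 4 remains possible at r4c2. So r4c2=4.
Step 4. [r3c4∈{2}] only 2 remains possible at r3c4. So r3c4=2.
Step 5. [r1c2∈{1}] r1c2 has the single candidate 1 ⇒ r1c2=1.
Step 6. [r4c4∈{3}] only 3 remains possible at r4c4. So r4c4=3.
Step 7. [r2c2∈{2}] only 2 remains possible at r2c2 ⇒ r2c2=2.

Answer: 3 1 2 4 / 4 2 3 1 / 1 3 4 2 / 2 4 1 3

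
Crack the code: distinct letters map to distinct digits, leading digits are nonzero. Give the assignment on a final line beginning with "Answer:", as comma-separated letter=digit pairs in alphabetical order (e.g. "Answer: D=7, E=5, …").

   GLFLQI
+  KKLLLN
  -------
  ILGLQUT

Step 1. [col 1: I + N ≡ T (mod 10)] T=9 is one option consistent with column 1 (I + N ≡ T (mod 10), carry-in 0) — take it ⇒ T=9.
Step 2. [col 1: I + N ≡ T (mod 10)] no forcing yet in column 1 (carry-in 0); I=1 is free and consistent — try it. So I=1.
Step 3. [col 1: I + N ≡ T (mod 10)] column 1: given I=1, T=9, carry-in 0, and digits 1,9 already taken and all letters distinct, I+N≡T (mod 10) forces N=8, so N=8.
Step 4. [col 2: Q + L ≡ U (mod 10)] several values work for L in column 2 (Q + L ≡ U (mod 10), carry-in 0); try L=2. So L=2.
Step 5. [col 2: Q + L ≡ U (mod 10)] several values work for U in column 2 (Q + L ≡ U (mod 10), carry-in 0); try U=6, so U=6.
Step 6. [col 2: Q + L ≡ U (mod 10)] from column 2 (L=2, U=6, carry-in 0, digits 1,2,6,8,9 already taken and all letters distinct): Q must equal 4. So Q=4.
Step 7. [col 4: F + L ≡ L (mod 10)] column 4: given L=2, carry-in 0, and digits 1,2,4,6,8,9 already taken and all letters distinct, F+L≡L (mod 10) forces F=0. So F=0.
Step 8. [col 5: L + K ≡ G (mod 10)] G=7 is one option consistent with column 5 (L + K ≡ G (mod 10), carry-in 0) — take it. So G=7.
Step 9. [col 5: L + K ≡ G (mod 10)] column 5: given L=2, G=7, carry-in 0, and digits 0,1,2,4,6,7,8,9 already taken and all letters distinct, L+K≡G (mod 10) forces K=5. So K=5.

Answer: F=0, G=7, I=1, K=5, L=2, N=8, Q=4, T=9, U=6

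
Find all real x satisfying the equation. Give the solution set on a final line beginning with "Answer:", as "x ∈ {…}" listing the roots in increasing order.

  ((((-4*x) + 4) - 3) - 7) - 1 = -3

Step 1. [((((-4*x) + 4) - 3) - 7) - 1 = -3] peel the -1: add 1 from each side, so sub: (((-4*x) + 4) - 3) - 7 = -2.
Step 2. [(((-4*x) + 4) - 3) - 7 = -2] 7 comes off first (add 7), so sub: ((-4*x) + 4) - 3 = 5.
Step 3. [((-4*x) + 4) - 3 = 5] peel the -3: add 3 from each side, so sub: (-4*x) + 4 = 8.
Step 4. [(-4*x) + 4 = 8] common factor -4 (LHS and 8) — divide through ⇒ factor: x - 1 = -2.
Step 5. [x - 1 = -2] peel the -1: add 1 from each side, so sub: x = -1.

Answer: x ∈ {-1}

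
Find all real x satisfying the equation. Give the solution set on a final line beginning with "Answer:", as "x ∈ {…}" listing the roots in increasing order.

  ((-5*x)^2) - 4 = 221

Step 1. [((-5*x)^2) - 4 = 221] peel the -4: add 4 from each side. So sub: (-5*x)^2 = 225.
Step 2. [(-5*x)^2 = 225] √ both sides: 225 ≥ 0 gives two branches, so sqrt: -5*x = 15 or -15.
Step 3. [-5*x = 15 or -15] -5 out front; divide by -5, so div: x = -3 or 3.

Answer: x ∈ {-3, 3}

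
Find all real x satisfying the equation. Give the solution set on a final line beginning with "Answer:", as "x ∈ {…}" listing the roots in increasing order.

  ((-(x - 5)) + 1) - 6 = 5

Step 1. [((-(x - 5)) + 1) - 6 = 5] 6 comes off first (add 6), so sub: (-(x - 5)) + 1 = 11.
Step 2. [(-(x - 5)) + 1 = 11] the outer +1 inverts by subtracting 1, so sub: -(x - 5) = 10.
Step 3. [-(x - 5) = 10] leading − — multiply by −1 ⇒ neg: x - 5 = -10.
Step 4. [x - 5 = -10] add 5: x sits inside (… - 5), so sub: x = -5.

Answer: x ∈ {-5}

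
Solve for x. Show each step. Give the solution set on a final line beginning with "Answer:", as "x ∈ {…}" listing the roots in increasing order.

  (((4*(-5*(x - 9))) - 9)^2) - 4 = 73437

Step 1. [(((4*(-5*(x - 9))) - 9)^2) - 4 = 73437] add 4: x sits inside (… - 4) ⇒ sub: ((4*(-5*(x - 9))) - 9)^2 = 73441.
Step 2. [((4*(-5*(x - 9))) - 9)^2 = 73441] 73441 ≥ 0, LHS is (·)² — take ±√. So sqrt: (4*(-5*(x - 9))) - 9 = 271 or -271.
Step 3. [(4*(-5*(x - 9))) - 9 = 271 or -271] the outer -9 inverts by adding 9 ⇒ sub: 4*(-5*(x - 9)) = 280 or -262.
Step 4. [4*(-5*(x - 9)) = 280 or -262] 4·(inner) — divide through by 4. So div: -5*(x - 9) = 70 or -131/2.
Step 5. [-5*(x - 9) = 70 or -131/2] divide by the outer -5. So div: x - 9 = -14 or 131/10.
Step 6. [x - 9 = -14 or 131/10] -9 is outermost — add 9 both sides. So sub: x = -5 or 221/10.

Answer: x ∈ {-5, 221/10}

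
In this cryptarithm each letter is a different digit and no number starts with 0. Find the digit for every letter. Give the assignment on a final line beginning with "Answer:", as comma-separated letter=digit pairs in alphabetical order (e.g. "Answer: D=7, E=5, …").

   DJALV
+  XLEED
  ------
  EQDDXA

Step 1. [col 1: V + D ≡ A (mod 10)] A=6 is one option consistent with column 1 (V + D ≡ A (mod 10), carry-in 0) — take it ⇒ A=6.
Step 2. [E] adding two 5-digit numbers gives at most 5+1 digits, and here it does — E is that final carry and must be 1. So E=1.
Step 3. [col 1: V + D ≡ A (mod 10)] D=7 is one option consistent with column 1 (V + D ≡ A (mod 10), carry-in 0) — take it. So D=7.
Step 4. [col 1: V + D ≡ A (mod 10)] in column 1 we have V+D≡A with carry-in 0; given D=7, A=6 and digits 1,6,7 already taken and all letters distinct, that pins V to 9, so V=9.
Step 5. [col 2: L + E ≡ X (mod 10)] no forcing yet in column 2 (carry-in 1); X=5 is free and consistent — try it. So X=5.
Step 6. [col 2: L + E ≡ X (mod 10)] column 2: given E=1, X=5, carry-in 1, and digits 1,5,6,7,9 already taken and all letters distinct, L+E≡X (mod 10) forces L=3. So L=3.
Step 7. [col 4: J + L ≡ D (mod 10)] column 4 reads J+L+carry(0)=D with L=3, D=7; with digits 1,3,5,6,7,9 already taken and all letters distinct, the only value for J is 4, so J=4.
Step 8. [col 5: D + X ≡ Q (mod 10)] from column 5 (D=7, X=5, carry-in 0, digits 1,3,4,5,6,7,9 already taken and all letters distinct): Q must equal 2 ⇒ Q=2.

Answer: A=6, D=7, E=1, J=4, L=3, Q=2, V=9, X=5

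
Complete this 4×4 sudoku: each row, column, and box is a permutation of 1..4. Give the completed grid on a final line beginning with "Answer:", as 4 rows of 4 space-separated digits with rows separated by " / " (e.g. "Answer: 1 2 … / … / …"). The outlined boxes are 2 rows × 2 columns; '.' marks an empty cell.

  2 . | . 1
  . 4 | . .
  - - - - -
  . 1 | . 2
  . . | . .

Step 1. [r4c4∈{3,4}] 4 has one home in col 4: r4c4 ⇒ r4c4=4.
Step 2. [r4c1∈{3}] nothing but 3 survives at r4c1 ⇒ r4c1=3.
Step 3. [r3c3∈{3}] nothing but 3 survives at r3c3 ⇒ r3c3=3.
Step 4. [r1c2∈{3}] r1c2's peers cover all but 3, so r1c2=3.
Step 5. [r2c1∈{1}] nothing but 1 survives at r2c1, so r2c1=1.
Step 6. [r2c3∈{2}] nothing but 2 survives at r2c3, so r2c3=2.
Step 7. [r4c3∈{1}] r4c3 has the single candidate 1. So r4c3=1.
Step 8. [r4c2∈{2}] r4c2's peers cover all but 2. So r4c2=2.
Step 9. [r1c3∈{4}] r1c3's peers cover all but 4. So r1c3=4.
Step 10. [r3c1∈{4}] nothing but 4 survives at r3c1 ⇒ r3c1=4.
Step 11. [r2c4∈{3}] r2c4's peers cover all but 3. So r2c4=3.

Answer: 2 3 4 1 / 1 4 2 3 / 4 1 3 2 / 3 2 1 4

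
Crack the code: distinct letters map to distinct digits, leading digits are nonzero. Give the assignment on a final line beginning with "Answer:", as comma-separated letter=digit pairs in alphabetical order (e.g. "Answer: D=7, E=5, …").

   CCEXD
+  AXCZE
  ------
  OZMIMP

Step 1. [col 1: D + E ≡ P (mod 10)] several values work for E in column 1 (D + E ≡ P (mod 10), carry-in 0); try E=4, so E=4.
Step 2. [col 1: D + E ≡ P (mod 10)] no forcing yet in column 1 (carry-in 0); P=0 is free and consistent — try it ⇒ P=0.
Step 3. [O] adding two 5-digit numbers gives at most 5+1 digits, and here it does — O is that final carry and must be 1, so O=1.
Step 4. [col 1: D + E ≡ P (mod 10)] column 1: given E=4, P=0, carry-in 0, and digits 0,1,4 already taken and all letters distinct, D+E≡P (mod 10) forces D=6 ⇒ D=6.
Step 5. [col 2: X + Z ≡ M (mod 10)] column 2 (X + Z ≡ M (mod 10), carry-in 1) doesn't pin M yet; pick M=8 and continue ⇒ M=8.
Step 6. [col 2: X + Z ≡ M (mod 10)] column 2 (X + Z ≡ M (mod 10), carry-in 1) doesn't pin X yet; pick X=5 and continue. So X=5.
Step 7. [col 2: X + Z ≡ M (mod 10)] column 2 reads X+Z+carry(1)=M with X=5, M=8; with digits 0,1,4,5,6,8 already taken and all letters distinct, the only value for Z is 2. So Z=2.
Step 8. [col 3: E + C ≡ I (mod 10)] C=3 is one option consistent with column 3 (E + C ≡ I (mod 10), carry-in 0) — take it, so C=3.
Step 9. [col 3: E + C ≡ I (mod 10)] column 3 reads E+C+carry(0)=I with E=4, C=3; with digits 0,1,2,3,4,5,6,8 already taken and all letters distinct, the only value for I is 7, so I=7.
Step 10. [col 5: C + A ≡ Z (mod 10)] column 5 reads C+A+carry(0)=Z with C=3, Z=2; with digits 0,1,2,3,4,5,6,7,8 already taken and all letters distinct, the only value for A is 9, so A=9.

Answer: A=9, C=3, D=6, E=4, I=7, M=8, O=1, P=0, X=5, Z=2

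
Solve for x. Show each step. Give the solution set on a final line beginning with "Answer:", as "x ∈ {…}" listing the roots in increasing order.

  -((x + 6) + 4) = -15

Step 1. [-((x + 6) + 4) = -15] flip signs both sides ⇒ neg: (x + 6) + 4 = 15.
Step 2. [(x + 6) + 4 = 15] peel the +4: subtract 4 from each side, so sub: x + 6 = 11.
Step 3. [x + 6 = 11] subtract 6: x sits inside (… + 6). So sub: x = 5.

Answer: x ∈ {5}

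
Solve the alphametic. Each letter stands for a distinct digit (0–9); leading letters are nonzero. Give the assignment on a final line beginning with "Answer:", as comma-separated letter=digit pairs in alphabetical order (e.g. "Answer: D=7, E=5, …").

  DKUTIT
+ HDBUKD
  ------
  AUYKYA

Step 1. [col 1: T + D ≡ A (mod 10)] no forcing yet in column 1 (carry-in 0); T=3 is free and consistent — try it, so T=3.
Step 2. [col 1: T + D ≡ A (mod 10)] column 1 (T + D ≡ A (mod 10), carry-in 0) doesn't pin A yet; pick A=9 and continue. So A=9.
Step 3. [col 1: T + D ≡ A (mod 10)] from column 1 (T=3, A=9, carry-in 0, digits 3,9 already taken and all letters distinct): D must equal 6. So D=6.
Step 4. [col 2: I + K ≡ Y (mod 10)] several values work for Y in column 2 (I + K ≡ Y (mod 10), carry-in 0); try Y=5 ⇒ Y=5.
Step 5. [col 2: I + K ≡ Y (mod 10)] K=8 is one option consistent with column 2 (I + K ≡ Y (mod 10), carry-in 0) — take it ⇒ K=8.
Step 6. [col 2: I + K ≡ Y (mod 10)] column 2 reads I+K+carry(0)=Y with K=8, Y=5; with digits 3,5,6,8,9 already taken and all letters distinct, the only value for I is 7 ⇒ I=7.
Step 7. [col 3: T + U ≡ K (mod 10)] column 3: given T=3, K=8, carry-in 1, and digits 3,5,6,7,8,9 already taken and all letters distinct, T+U≡K (mod 10) forces U=4 ⇒ U=4.
Step 8. [col 4: U + B ≡ Y (mod 10)] column 4: given U=4, Y=5, carry-in 0, and digits 3,4,5,6,7,8,9 already taken and all letters distinct, U+B≡Y (mod 10) forces B=1, so B=1.
Step 9. [col 6: D + H ≡ A (mod 10)] from column 6 (D=6, A=9, carry-in 1, digits 1,3,4,5,6,7,8,9 already taken and all letters distinct): H must equal 2. So H=2.

Answer: A=9, B=1, D=6, H=2, I=7, K=8, T=3, U=4, Y=5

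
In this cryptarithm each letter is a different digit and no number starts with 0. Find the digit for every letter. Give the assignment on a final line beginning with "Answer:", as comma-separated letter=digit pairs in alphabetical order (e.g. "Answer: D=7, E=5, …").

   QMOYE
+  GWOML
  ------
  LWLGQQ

Step 1. [col 1: E + L ≡ Q (mod 10)] column 1 (E + L ≡ Q (mod 10), carry-in 0) doesn't pin E yet; pick E=6 and continue. So E=6.
Step 2. [col 1: E + L ≡ Q (mod 10)] no forcing yet in column 1 (carry-in 0); L=1 is free and consistent — try it, so L=1.
Step 3. [col 1: E + L ≡ Q (mod 10)] in column 1 we have E+L≡Q with carry-in 0; given E=6, L=1 and digits 1,6 already taken and all letters distinct, that pins Q to 7. So Q=7.
Step 4. [col 2: Y + M ≡ Q (mod 10)] no forcing yet in column 2 (carry-in 0); Y=9 is free and consistent — try it ⇒ Y=9.
Step 5. [col 2: Y + M ≡ Q (mod 10)] from column 2 (Y=9, Q=7, carry-in 0, digits 1,6,7,9 already taken and all letters distinct): M must equal 8 ⇒ M=8.
Step 6. [col 3: O + O ≡ G (mod 10)] column 3: given nothing yet, carry-in 1, and digits 1,6,7,8,9 already taken and all letters distinct, O+O≡G (mod 10) forces G=5, so G=5.
Step 7. [col 3: O + O ≡ G (mod 10)] column 3 reads O+O+carry(1)=G with G=5; with digits 1,5,6,7,8,9 already taken and all letters distinct, the only value for O is 2. So O=2.
Step 8. [col 4: M + W ≡ L (mod 10)] column 4 reads M+W+carry(0)=L with M=8, L=1; with digits 1,2,5,6,7,8,9 already taken and all letters distinct, the only value for W is 3 ⇒ W=3.

Answer: E=6, G=5, L=1, M=8, O=2, Q=7, W=3, Y=9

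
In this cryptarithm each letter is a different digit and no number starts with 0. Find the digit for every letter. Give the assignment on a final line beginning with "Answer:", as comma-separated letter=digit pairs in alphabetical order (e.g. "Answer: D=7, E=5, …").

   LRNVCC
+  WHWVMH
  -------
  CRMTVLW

Step 1. [col 1: C + H ≡ W (mod 10)] C=1 is one option consistent with column 1 (C + H ≡ W (mod 10), carry-in 0) — take it. So C=1.
Step 2. [col 1: C + H ≡ W (mod 10)] column 1 (C + H ≡ W (mod 10), carry-in 0) doesn't pin H yet; pick H=4 and continue, so H=4.
Step 3. [col 1: C + H ≡ W (mod 10)] from column 1 (C=1, H=4, carry-in 0, digits 1,4 already taken and all letters distinct): W must equal 5 ⇒ W=5.
Step 4. [col 2: C + M ≡ L (mod 10)] no forcing yet in column 2 (carry-in 0); M=6 is free and consistent — try it, so M=6.
Step 5. [col 2: C + M ≡ L (mod 10)] column 2: given C=1, M=6, carry-in 0, and digits 1,4,5,6 already taken and all letters distinct, C+M≡L (mod 10) forces L=7. So L=7.
Step 6. [col 3: V + V ≡ V (mod 10)] column 3: given nothing yet, carry-in 0, and digits 1,4,5,6,7 already taken and all letters distinct, V+V≡V (mod 10) forces V=0, so V=0.
Step 7. [col 4: N + W ≡ T (mod 10)] column 4 (N + W ≡ T (mod 10), carry-in 0) doesn't pin T yet; pick T=8 and continue, so T=8.
Step 8. [col 4: N + W ≡ T (mod 10)] column 4: given W=5, T=8, carry-in 0, and digits 0,1,4,5,6,7,8 already taken and all letters distinct, N+W≡T (mod 10) forces N=3 ⇒ N=3.
Step 9. [col 5: R + H ≡ M (mod 10)] in column 5 we have R+H≡M with carry-in 0; given H=4, M=6 and digits 0,1,3,4,5,6,7,8 already taken and all letters distinct, that pins R to 2, so R=2.

Answer: C=1, H=4, L=7, M=6, N=3, R=2, T=8, V=0, W=5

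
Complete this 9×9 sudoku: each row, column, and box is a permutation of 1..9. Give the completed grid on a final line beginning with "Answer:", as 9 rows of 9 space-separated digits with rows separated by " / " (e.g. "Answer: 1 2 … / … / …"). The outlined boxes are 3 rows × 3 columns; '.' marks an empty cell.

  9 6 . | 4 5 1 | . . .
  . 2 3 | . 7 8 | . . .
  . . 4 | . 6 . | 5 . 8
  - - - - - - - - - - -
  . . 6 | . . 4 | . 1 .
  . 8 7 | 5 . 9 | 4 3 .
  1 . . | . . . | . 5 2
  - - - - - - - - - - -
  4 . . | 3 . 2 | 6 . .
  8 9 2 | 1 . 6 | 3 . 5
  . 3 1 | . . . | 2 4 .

Step 1. [r8c8∈{7}] only 7 remains possible at r8c8. So r8c8=7.
Step 2. [r9c9∈{9}] r9c9 is down to just 9. So r9c9=9.
Step 3. [r4c7∈{7,8,9}] row 4 places 9 nowhere but r4c7. So r4c7=9.
Step 4. [r9c5∈{8}] r9c5 is down to just 8. So r9c5=8.
Step 5. [r9c4∈{7}] nothing but 7 survives at r9c4. So r9c4=7.
Step 6. [r4c1∈{2,3,5}] col 1 places 3 nowhere but r4c1, so r4c1=3.
Step 7. [r3c4∈{2,9}] across box 2, 2 lands solely at r3c4, so r3c4=2.
Step 8. [r6c7∈{7,8}] across col 7, 8 lands solely at r6c7 ⇒ r6c7=8.
Step 9. [r7c3∈{5}] only 5 remains possible at r7c3, so r7c3=5.
Step 10. [r2c8∈{6,9}] in col 8, 6 fits only at r2c8, so r2c8=6.
Step 11. [r7c9∈{1}] r7c9's peers cover all but 1. So r7c9=1.
Step 12. [r3c2∈{1,7}] 1 has one home in row 3: r3c2, so r3c2=1.
Step 13. [r1c7∈{7}] only 7 remains possible at r1c7, so r1c7=7.
Step 14. [r5c1∈{2}] nothing but 2 survives at r5c1 ⇒ r5c1=2.
Step 15. [r6c5∈{3}] r6c5 has the single candidate 3, so r6c5=3.
Step 16. [r6c6∈{7}] r6c6 is down to just 7 ⇒ r6c6=7.
Step 17. [r3c8∈{9}] r3c8 has the single candidate 9 ⇒ r3c8=9.
Step 18. [r9c1∈{6}] r9c1's peers cover all but 6. So r9c1=6.
Step 19. [r7c2∈{7}] nothing but 7 survives at r7c2, so r7c2=7.
Step 20. [r6c3∈{9}] r6c3 has the single candidate 9 ⇒ r6c3=9.
Step 21. [r7c5∈{9}] nothing but 9 survives at r7c5. So r7c5=9.
Step 22. [r2c9∈{4}] nothing but 4 survives at r2c9. So r2c9=4.
Step 23. [r5c5∈{1}] nothing but 1 survives at r5c5, so r5c5=1.
Step 24. [r5c9∈{6}] only 6 remains possible at r5c9 ⇒ r5c9=6.
Step 25. [r3c6∈{3}] r3c6 is down to just 3, so r3c6=3.
Step 26. [r2c4∈{9}] r2c4 has the single candidate 9. So r2c4=9.
Step 27. [r7c8∈{8}] nothing but 8 survives at r7c8, so r7c8=8.
Step 28. [r4c9∈{7}] only 7 remains possible at r4c9, so r4c9=7.
Step 29. [r4c4∈{8}] nothing but 8 survives at r4c4 ⇒ r4c4=8.
Step 30. [r6c4∈{6}] r6c4 has the single candidate 6 ⇒ r6c4=6.
Step 31. [r8c5∈{4}] nothing but 4 survives at r8c5. So r8c5=4.
Step 32. [r4c5∈{2}] nothing but 2 survives at r4c5. So r4c5=2.
Step 33. [r1c9∈{3}] only 3 remains possible at r1c9, so r1c9=3.
Step 34. [r4c2∈{5}] r4c2's peers cover all but 5. So r4c2=5.
Step 35. [r2c7∈{1}] nothing but 1 survives at r2c7 ⇒ r2c7=1.
Step 36. [r1c3∈{8}] r1c3 is down to just 8. So r1c3=8.
Step 37. [r6c2∈{4}] only 4 remains possible at r6c2 ⇒ r6c2=4.
Step 38. [r3c1∈{7}] only 7 remains possible at r3c1, so r3c1=7.
Step 39. [r1c8∈{2}] nothing but 2 survives at r1c8 ⇒ r1c8=2.
Step 40. [r2c1∈{5}] r2c1's peers cover all but 5, so r2c1=5.
Step 41. [r9c6∈{5}] r9c6 is down to just 5 ⇒ r9c6=5.

Answer: 9 6 8 4 5 1 7 2 3 / 5 2 3 9 7 8 1 6 4 / 7 1 4 2 6 3 5 9 8 / 3 5 6 8 2 4 9 1 7 / 2 8 7 5 1 9 4 3 6 / 1 4 9 6 3 7 8 5 2 / 4 7 5 3 9 2 6 8 1 / 8 9 2 1 4 6 3 7 5 / 6 3 1 7 8 5 2 4 9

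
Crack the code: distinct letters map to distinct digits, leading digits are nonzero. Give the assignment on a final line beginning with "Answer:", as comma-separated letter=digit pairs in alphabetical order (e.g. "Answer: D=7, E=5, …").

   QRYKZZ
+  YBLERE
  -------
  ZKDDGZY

Step 1. [col 1: Z + E ≡ Y (mod 10)] several values work for Y in column 1 (Z + E ≡ Y (mod 10), carry-in 0); try Y=6 ⇒ Y=6.
Step 2. [col 1: Z + E ≡ Y (mod 10)] E=5 is one option consistent with column 1 (Z + E ≡ Y (mod 10), carry-in 0) — take it. So E=5.
Step 3. [col 1: Z + E ≡ Y (mod 10)] column 1: given E=5, Y=6, carry-in 0, and digits 5,6 already taken and all letters distinct, Z+E≡Y (mod 10) forces Z=1 ⇒ Z=1.
Step 4. [col 2: Z + R ≡ Z (mod 10)] column 2: given Z=1, carry-in 0, and digits 1,5,6 already taken and all letters distinct, Z+R≡Z (mod 10) forces R=0. So R=0.
Step 5. [col 3: K + E ≡ G (mod 10)] no forcing yet in column 3 (carry-in 0); K=4 is free and consistent — try it ⇒ K=4.
Step 6. [col 3: K + E ≡ G (mod 10)] from column 3 (K=4, E=5, carry-in 0, digits 0,1,4,5,6 already taken and all letters distinct): G must equal 9 ⇒ G=9.
Step 7. [col 4: Y + L ≡ D (mod 10)] several values work for D in column 4 (Y + L ≡ D (mod 10), carry-in 0); try D=3 ⇒ D=3.
Step 8. [col 4: Y + L ≡ D (mod 10)] column 4: given Y=6, D=3, carry-in 0, and digits 0,1,3,4,5,6,9 already taken and all letters distinct, Y+L≡D (mod 10) forces L=7 ⇒ L=7.
Step 9. [col 5: R + B ≡ D (mod 10)] column 5: given R=0, D=3, carry-in 1, and digits 0,1,3,4,5,6,7,9 already taken and all letters distinct, R+B≡D (mod 10) forces B=2. So B=2.
Step 10. [col 6: Q + Y ≡ K (mod 10)] column 6 reads Q+Y+carry(0)=K with Y=6, K=4; with digits 0,1,2,3,4,5,6,7,9 already taken and all letters distinct, the only value for Q is 8 ⇒ Q=8.

Answer: B=2, D=3, E=5, G=9, K=4, L=7, Q=8, R=0, Y=6, Z=1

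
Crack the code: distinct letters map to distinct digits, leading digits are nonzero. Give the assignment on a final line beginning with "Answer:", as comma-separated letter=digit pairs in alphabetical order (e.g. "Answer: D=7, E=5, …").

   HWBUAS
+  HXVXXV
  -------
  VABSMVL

Step 1. [col 1: S + V ≡ L (mod 10)] column 1 (S + V ≡ L (mod 10), carry-in 0) doesn't pin S yet; pick S=6 and continue. So S=6.
Step 2. [col 1: S + V ≡ L (mod 10)] several values work for L in column 1 (S + V ≡ L (mod 10), carry-in 0); try L=7 ⇒ L=7.
Step 3. [col 1: S + V ≡ L (mod 10)] from column 1 (S=6, L=7, carry-in 0, digits 6,7 already taken and all letters distinct): V must equal 1, so V=1.
Step 4. [col 2: A + X ≡ V (mod 10)] X=3 is one option consistent with column 2 (A + X ≡ V (mod 10), carry-in 0) — take it ⇒ X=3.
Step 5. [col 2: A + X ≡ V (mod 10)] column 2 reads A+X+carry(0)=V with X=3, V=1; with digits 1,3,6,7 already taken and all letters distinct, the only value for A is 8, so A=8.
Step 6. [col 3: U + X ≡ M (mod 10)] column 3 (U + X ≡ M (mod 10), carry-in 1) doesn't pin U yet; pick U=0 and continue ⇒ U=0.
Step 7. [col 3: U + X ≡ M (mod 10)] column 3 reads U+X+carry(1)=M with U=0, X=3; with digits 0,1,3,6,7,8 already taken and all letters distinct, the only value for M is 4. So M=4.
Step 8. [col 4: B + V ≡ S (mod 10)] from column 4 (V=1, S=6, carry-in 0, digits 0,1,3,4,6,7,8 already taken and all letters distinct): B must equal 5 ⇒ B=5.
Step 9. [col 5: W + X ≡ B (mod 10)] from column 5 (X=3, B=5, carry-in 0, digits 0,1,3,4,5,6,7,8 already taken and all letters distinct): W must equal 2. So W=2.
Step 10. [col 6: H + H ≡ A (mod 10)] from column 6 (A=8, carry-in 0, digits 0,1,2,3,4,5,6,7,8 already taken and all letters distinct): H must equal 9 ⇒ H=9.

Answer: A=8, B=5, H=9, L=7, M=4, S=6, U=0, V=1, W=2, X=3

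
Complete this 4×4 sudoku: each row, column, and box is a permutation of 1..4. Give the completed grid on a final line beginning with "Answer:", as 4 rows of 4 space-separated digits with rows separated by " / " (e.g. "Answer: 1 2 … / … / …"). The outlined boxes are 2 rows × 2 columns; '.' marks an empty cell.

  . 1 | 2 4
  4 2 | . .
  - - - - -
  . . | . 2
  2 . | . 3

Step 1. [r4c3∈{1,4}] 1 has one home in row 4: r4c3, so r4c3=1.
Step 2. [r3c2∈{3,4}] col 2 places 3 nowhere but r3c2 ⇒ r3c2=3.
Step 3. [r3c3∈{4}] r3c3 is down to just 4 ⇒ r3c3=4.
Step 4. [r2c4∈{1}] r2c4's peers cover all but 1 ⇒ r2c4=1.
Step 5. [r4c2∈{4}] r4c2's peers cover all but 4 ⇒ r4c2=4.
Step 6. [r1c1∈{3}] r1c1's peers cover all but 3, so r1c1=3.
Step 7. [r2c3∈{3}] r2c3's peers cover all but 3 ⇒ r2c3=3.
Step 8. [r3c1∈{1}] r3c1 has the single candidate 1, so r3c1=1.

Answer: 3 1 2 4 / 4 2 3 1 / 1 3 4 2 / 2 4 1 3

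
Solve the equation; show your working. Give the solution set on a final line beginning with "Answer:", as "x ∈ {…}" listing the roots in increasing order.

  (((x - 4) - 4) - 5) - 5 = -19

Step 1. [(((x - 4) - 4) - 5) - 5 = -19] add 5: x sits inside (… - 5). So sub: ((x - 4) - 4) - 5 = -14.
Step 2. [((x - 4) - 4) - 5 = -14] add 5: x sits inside (… - 5) ⇒ sub: (x - 4) - 4 = -9.
Step 3. [(x - 4) - 4 = -9] peel the -4: add 4 from each side, so sub: x - 4 = -5.
Step 4. [x - 4 = -5] the outer -4 inverts by adding 4 ⇒ sub: x = -1.

Answer: x ∈ {-1}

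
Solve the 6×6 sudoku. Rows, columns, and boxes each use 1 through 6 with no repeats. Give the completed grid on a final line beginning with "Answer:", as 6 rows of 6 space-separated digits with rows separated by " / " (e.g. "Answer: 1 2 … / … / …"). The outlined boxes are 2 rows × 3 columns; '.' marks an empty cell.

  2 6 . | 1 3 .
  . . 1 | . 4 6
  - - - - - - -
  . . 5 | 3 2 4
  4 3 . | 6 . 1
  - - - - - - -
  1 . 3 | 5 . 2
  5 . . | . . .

Step 1. [r6c3∈{2,4,6}] r6c3 is the only open cell in col 3 admitting 6, so r6c3=6.
Step 2. [r5c2∈{4}] r5c2 is down to just 4 ⇒ r5c2=4.
Step 3. [r2c1∈{3}] r2c1 is down to just 3. So r2c1=3.
Step 4. [r2c4∈{2}] nothing but 2 survives at r2c4. So r2c4=2.
Step 5. [r3c2∈{1}] r3c2 has the single candidate 1 ⇒ r3c2=1.
Step 6. [r6c2∈{2}] nothing but 2 survives at r6c2, so r6c2=2.
Step 7. [r1c3∈{4}] nothing but 4 survives at r1c3 ⇒ r1c3=4.
Step 8. [r4c5∈{5}] nothing but 5 survives at r4c5, so r4c5=5.
Step 9. [r6c4∈{4}] nothing but 4 survives at r6c4, so r6c4=4.
Step 10. [r2c2∈{5}] nothing but 5 survives at r2c2, so r2c2=5.
Step 11. [r6c5∈{1}] r6c5 is down to just 1. So r6c5=1.
Step 12. [r5c5∈{6}] r5c5 is down to just 6. So r5c5=6.
Step 13. [r6c6∈{3}] r6c6 has the single candidate 3 ⇒ r6c6=3.
Step 14. [r4c3∈{2}] r4c3's peers cover all but 2, so r4c3=2.
Step 15. [r3c1∈{6}] r3c1's peers cover all but 6. So r3c1=6.
Step 16. [r1c6∈{5}] nothing but 5 survives at r1c6. So r1c6=5.

Answer: 2 6 4 1 3 5 / 3 5 1 2 4 6 / 6 1 5 3 2 4 / 4 3 2 6 5 1 / 1 4 3 5 6 2 / 5 2 6 4 1 3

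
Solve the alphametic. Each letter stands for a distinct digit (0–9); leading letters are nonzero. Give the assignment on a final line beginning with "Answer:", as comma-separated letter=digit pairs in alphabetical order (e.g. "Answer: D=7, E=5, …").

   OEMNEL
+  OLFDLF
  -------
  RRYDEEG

Step 1. [col 1: L + F ≡ G (mod 10)] no forcing yet in column 1 (carry-in 0); G=6 is free and consistent — try it ⇒ G=6.
Step 2. [col 1: L + F ≡ G (mod 10)] column 1 (L + F ≡ G (mod 10), carry-in 0) doesn't pin L yet; pick L=9 and continue ⇒ L=9.
Step 3. [R] R is the leading digit of a 7-digit sum of two 6-digit numbers; the final carry is exactly 1, so R=1.
Step 4. [col 1: L + F ≡ G (mod 10)] in column 1 we have L+F≡G with carry-in 0; given L=9, G=6 and digits 1,6,9 already taken and all letters distinct, that pins F to 7. So F=7.
Step 5. [col 2: E + L ≡ E (mod 10)] no forcing yet in column 2 (carry-in 1); E=3 is free and consistent — try it, so E=3.
Step 6. [col 3: N + D ≡ E (mod 10)] several values work for N in column 3 (N + D ≡ E (mod 10), carry-in 1); try N=4 ⇒ N=4.
Step 7. [col 3: N + D ≡ E (mod 10)] in column 3 we have N+D≡E with carry-in 1; given N=4, E=3 and digits 1,3,4,6,7,9 already taken and all letters distinct, that pins D to 8 ⇒ D=8.
Step 8. [col 4: M + F ≡ D (mod 10)] from column 4 (F=7, D=8, carry-in 1, digits 1,3,4,6,7,8,9 already taken and all letters distinct): M must equal 0, so M=0.
Step 9. [col 5: E + L ≡ Y (mod 10)] in column 5 we have E+L≡Y with carry-in 0; given E=3, L=9 and digits 0,1,3,4,6,7,8,9 already taken and all letters distinct, that pins Y to 2, so Y=2.
Step 10. [col 6: O + O ≡ R (mod 10)] from column 6 (R=1, carry-in 1, digits 0,1,2,3,4,6,7,8,9 already taken and all letters distinct): O must equal 5 ⇒ O=5.

Answer: D=8, E=3, F=7, G=6, L=9, M=0, N=4, O=5, R=1, Y=2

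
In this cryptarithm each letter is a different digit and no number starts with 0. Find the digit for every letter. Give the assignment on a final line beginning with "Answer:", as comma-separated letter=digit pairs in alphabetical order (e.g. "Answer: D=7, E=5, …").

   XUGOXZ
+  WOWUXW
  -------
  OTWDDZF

Step 1. [col 1: Z + W ≡ F (mod 10)] no forcing yet in column 1 (carry-in 0); W=8 is free and consistent — try it ⇒ W=8.
Step 2. [O] the sum has 7 digits but both addends have 6; that extra leading digit O is the final carry, namely 1. So O=1.
Step 3. [col 1: Z + W ≡ F (mod 10)] column 1 (Z + W ≡ F (mod 10), carry-in 0) doesn't pin Z yet; pick Z=5 and continue. So Z=5.
Step 4. [col 1: Z + W ≡ F (mod 10)] column 1: given Z=5, W=8, carry-in 0, and digits 1,5,8 already taken and all letters distinct, Z+W≡F (mod 10) forces F=3, so F=3.
Step 5. [col 2: X + X ≡ Z (mod 10)] X=2 is one option consistent with column 2 (X + X ≡ Z (mod 10), carry-in 1) — take it, so X=2.
Step 6. [col 3: O + U ≡ D (mod 10)] column 3 (O + U ≡ D (mod 10), carry-in 0) doesn't pin D yet; pick D=7 and continue, so D=7.
Step 7. [col 3: O + U ≡ D (mod 10)] column 3 reads O+U+carry(0)=D with O=1, D=7; with digits 1,2,3,5,7,8 already taken and all letters distinct, the only value for U is 6 ⇒ U=6.
Step 8. [col 4: G + W ≡ D (mod 10)] from column 4 (W=8, D=7, carry-in 0, digits 1,2,3,5,6,7,8 already taken and all letters distinct): G must equal 9 ⇒ G=9.
Step 9. [col 6: X + W ≡ T (mod 10)] in column 6 we have X+W≡T with carry-in 0; given X=2, W=8 and digits 1,2,3,5,6,7,8,9 already taken and all letters distinct, that pins T to 0. So T=0.

Answer: D=7, F=3, G=9, O=1, T=0, U=6, W=8, X=2, Z=5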